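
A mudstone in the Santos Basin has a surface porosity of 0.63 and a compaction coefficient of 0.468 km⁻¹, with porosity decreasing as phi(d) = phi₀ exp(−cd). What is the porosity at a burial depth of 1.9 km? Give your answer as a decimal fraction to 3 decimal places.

0.259

phi = phi₀·exp(−c·d) = 0.63 × exp(−0.468 × 1.9) = 0.63 × exp(−0.8892)
  = 0.63 × 0.4110 = 0.2589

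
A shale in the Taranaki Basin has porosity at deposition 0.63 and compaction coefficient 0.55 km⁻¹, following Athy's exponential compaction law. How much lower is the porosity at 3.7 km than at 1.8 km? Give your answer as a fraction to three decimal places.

n(1.8) = 0.63·e^(−0.55×1.8) = 0.2341
n(3.7) = 0.63·e^(−0.55×3.7) = 0.0823
Δn = 0.2341 − 0.0823 = 0.1518

0.152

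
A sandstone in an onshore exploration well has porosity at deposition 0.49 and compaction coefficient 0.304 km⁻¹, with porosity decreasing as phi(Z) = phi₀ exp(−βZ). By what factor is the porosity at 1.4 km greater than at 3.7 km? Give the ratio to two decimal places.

phi(Z₁)/phi(Z₂) = e^(−β·Z₁)/e^(−β·Z₂) = e^{β(Z₂−Z₁)}
= exp(0.304 × 2.3) = exp(0.6992) = 2.0121

2.01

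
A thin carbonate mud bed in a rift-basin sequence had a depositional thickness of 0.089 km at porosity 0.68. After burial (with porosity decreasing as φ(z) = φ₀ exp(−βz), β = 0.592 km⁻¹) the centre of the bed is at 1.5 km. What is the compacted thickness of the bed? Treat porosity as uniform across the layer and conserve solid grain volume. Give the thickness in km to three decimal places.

0.040 km

Porosity at 1.5 km: φ = 0.68·exp(−0.592×1.5) = 0.2798
Solid-volume conservation: h(1−φ) = h₀(1−φ₀) ⇒ h = h₀·(1−φ₀)/(1−φ)
h = 0.089 × (1 − 0.68)/(1 − 0.2798) = 0.089 × 0.4443 = 0.0395 km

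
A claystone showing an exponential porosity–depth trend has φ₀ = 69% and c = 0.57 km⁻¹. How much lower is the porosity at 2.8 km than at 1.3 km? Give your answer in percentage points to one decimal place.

φ(1.3) = 0.69·e^(−0.57×1.3) = 0.3289
φ(2.8) = 0.69·e^(−0.57×2.8) = 0.1399
Δφ = 0.3289 − 0.1399 = 0.1890

18.9 percentage points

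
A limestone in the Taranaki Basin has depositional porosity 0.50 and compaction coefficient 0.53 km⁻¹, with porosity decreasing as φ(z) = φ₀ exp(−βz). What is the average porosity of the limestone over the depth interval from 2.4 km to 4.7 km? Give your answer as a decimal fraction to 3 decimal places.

0.081

⟨φ⟩ = (1/(z₂−z₁)) ∫ φ₀ e^(−βz) dz = φ₀·(e^(−β·z₁) − e^(−β·z₂)) / (β·(z₂−z₁))
e^(−0.53×2.4) = 0.2803; e^(−0.53×4.7) = 0.0828
⟨φ⟩ = 0.5 × (0.2803 − 0.0828) / (0.53 × 2.3) = 0.5 × 0.1620 = 0.0810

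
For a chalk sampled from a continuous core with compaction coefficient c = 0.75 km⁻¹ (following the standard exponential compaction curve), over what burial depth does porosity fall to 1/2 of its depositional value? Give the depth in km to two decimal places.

0.92 km

n/n₀ = 1/2 ⇒ exp(−c·d) = 1/2 ⇒ d = ln(2) / c
d = 0.6931 / 0.75 = 0.924 km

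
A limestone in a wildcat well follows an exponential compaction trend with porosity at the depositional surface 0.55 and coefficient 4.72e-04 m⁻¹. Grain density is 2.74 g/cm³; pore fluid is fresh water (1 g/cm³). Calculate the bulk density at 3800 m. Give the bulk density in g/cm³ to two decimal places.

2.58 g/cm³

Working in km (1 km = 1000 m; k in km⁻¹ = k in m⁻¹ × 1000):
Porosity at depth: φ = 0.55·exp(−0.472×3.8) = 0.55×0.1664 = 0.0915
Bulk density: ρ_b = (1−φ)ρ_g + φ·ρ_f = 0.9085×2.74 + 0.0915×1
       = 2.489 + 0.091 = 2.581 g/cm³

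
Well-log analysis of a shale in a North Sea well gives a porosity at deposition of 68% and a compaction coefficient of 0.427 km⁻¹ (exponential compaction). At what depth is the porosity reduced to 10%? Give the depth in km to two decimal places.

4.49 km

Invert Athy's law: z = ln(phi₀/phi) / c
z = ln(0.68/0.1) / 0.427 = ln(6.8) / 0.427 = 1.9169 / 0.427 = 4.489 km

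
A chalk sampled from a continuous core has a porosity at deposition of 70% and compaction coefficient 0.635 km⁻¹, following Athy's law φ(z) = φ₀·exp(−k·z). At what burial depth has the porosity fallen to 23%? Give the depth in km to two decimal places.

1.75 km

Invert Athy's law: z = ln(φ₀/φ) / k
z = ln(0.7/0.23) / 0.635 = ln(3.043) / 0.635 = 1.1130 / 0.635 = 1.753 km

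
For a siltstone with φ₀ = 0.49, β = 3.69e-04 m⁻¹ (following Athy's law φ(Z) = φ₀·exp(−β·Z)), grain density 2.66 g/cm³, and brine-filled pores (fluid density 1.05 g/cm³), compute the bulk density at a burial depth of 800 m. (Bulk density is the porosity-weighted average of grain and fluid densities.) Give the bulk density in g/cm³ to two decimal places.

2.07 g/cm³

Working in km (1 km = 1000 m; β in km⁻¹ = β in m⁻¹ × 1000):
Porosity at depth: φ = 0.49·exp(−0.369×0.8) = 0.49×0.7444 = 0.3647
Bulk density: ρ_b = (1−φ)ρ_g + φ·ρ_f = 0.6353×2.66 + 0.3647×1.05
       = 1.690 + 0.383 = 2.073 g/cm³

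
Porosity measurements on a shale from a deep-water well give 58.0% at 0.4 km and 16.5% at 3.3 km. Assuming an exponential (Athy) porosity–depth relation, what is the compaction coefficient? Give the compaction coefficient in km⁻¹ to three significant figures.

0.433 km⁻¹

Athy: phi(z) = phi₀ e^(−βz) ⇒ phi₁/phi₂ = e^{β(z₂−z₁)} ⇒ β = ln(phi₁/phi₂)/(z₂−z₁)
β = ln(0.58/0.165) / (3.3 − 0.4) = ln(3.515) / 2.9 = 1.2571 / 2.9 = 0.4335 km⁻¹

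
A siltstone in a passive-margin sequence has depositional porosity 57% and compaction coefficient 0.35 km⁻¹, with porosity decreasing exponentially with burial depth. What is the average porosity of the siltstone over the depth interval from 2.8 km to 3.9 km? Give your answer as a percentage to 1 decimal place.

⟨φ⟩ = (1/(d₂−d₁)) ∫ φ₀ e^(−kd) dd = φ₀·(e^(−k·d₁) − e^(−k·d₂)) / (k·(d₂−d₁))
e^(−0.35×2.8) = 0.3753; e^(−0.35×3.9) = 0.2554
⟨φ⟩ = 0.57 × (0.3753 − 0.2554) / (0.35 × 1.1) = 0.57 × 0.3115 = 0.1776

17.8%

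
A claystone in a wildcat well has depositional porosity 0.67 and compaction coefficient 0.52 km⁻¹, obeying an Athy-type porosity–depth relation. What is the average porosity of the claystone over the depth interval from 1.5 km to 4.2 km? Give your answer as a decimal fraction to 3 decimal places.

0.165

⟨phi⟩ = (1/(d₂−d₁)) ∫ phi₀ e^(−βd) dd = phi₀·(e^(−β·d₁) − e^(−β·d₂)) / (β·(d₂−d₁))
e^(−0.52×1.5) = 0.4584; e^(−0.52×4.2) = 0.1126
⟨phi⟩ = 0.67 × (0.4584 − 0.1126) / (0.52 × 2.7) = 0.67 × 0.2463 = 0.1650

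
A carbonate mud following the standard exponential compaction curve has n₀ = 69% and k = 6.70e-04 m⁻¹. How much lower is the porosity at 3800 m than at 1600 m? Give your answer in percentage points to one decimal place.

Working in km (1 km = 1000 m; k in km⁻¹ = k in m⁻¹ × 1000):
n(1.6) = 0.69·e^(−0.67×1.6) = 0.2362
n(3.8) = 0.69·e^(−0.67×3.8) = 0.0541
Δn = 0.2362 − 0.0541 = 0.1821

18.2 percentage points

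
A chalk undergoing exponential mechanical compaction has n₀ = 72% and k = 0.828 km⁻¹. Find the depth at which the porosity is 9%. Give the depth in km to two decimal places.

2.51 km

Invert Athy's law: d = ln(n₀/n) / k
d = ln(0.72/0.09) / 0.828 = ln(8) / 0.828 = 2.0794 / 0.828 = 2.511 km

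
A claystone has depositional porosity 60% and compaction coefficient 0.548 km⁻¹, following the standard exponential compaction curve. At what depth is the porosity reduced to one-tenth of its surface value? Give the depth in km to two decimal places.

4.20 km

n/n₀ = 1/10 ⇒ exp(−k·Z) = 1/10 ⇒ Z = ln(10) / k
Z = 2.3026 / 0.548 = 4.202 km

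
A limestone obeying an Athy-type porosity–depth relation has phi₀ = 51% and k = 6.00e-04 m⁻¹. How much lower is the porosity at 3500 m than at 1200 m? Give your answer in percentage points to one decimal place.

Working in km (1 km = 1000 m; k in km⁻¹ = k in m⁻¹ × 1000):
phi(1.2) = 0.51·e^(−0.6×1.2) = 0.2482
phi(3.5) = 0.51·e^(−0.6×3.5) = 0.0625
Δphi = 0.2482 − 0.0625 = 0.1858

18.6 percentage points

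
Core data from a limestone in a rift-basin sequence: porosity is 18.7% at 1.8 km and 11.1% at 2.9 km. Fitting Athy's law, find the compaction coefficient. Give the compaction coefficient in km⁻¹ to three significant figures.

Athy: φ(Z) = φ₀ e^(−kZ) ⇒ φ₁/φ₂ = e^{k(Z₂−Z₁)} ⇒ k = ln(φ₁/φ₂)/(Z₂−Z₁)
k = ln(0.187/0.111) / (2.9 − 1.8) = ln(1.685) / 1.1 = 0.5216 / 1.1 = 0.4742 km⁻¹

0.474 km⁻¹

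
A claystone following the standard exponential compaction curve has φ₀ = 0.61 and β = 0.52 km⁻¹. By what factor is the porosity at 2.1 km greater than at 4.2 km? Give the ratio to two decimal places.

2.98

φ(Z₁)/φ(Z₂) = e^(−β·Z₁)/e^(−β·Z₂) = e^{β(Z₂−Z₁)}
= exp(0.52 × 2.1) = exp(1.092) = 2.9802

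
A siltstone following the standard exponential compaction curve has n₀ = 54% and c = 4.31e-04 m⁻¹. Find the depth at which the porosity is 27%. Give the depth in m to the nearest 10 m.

1610 m

Working in km (1 km = 1000 m; c in km⁻¹ = c in m⁻¹ × 1000):
Invert Athy's law: Z = ln(n₀/n) / c
Z = ln(0.54/0.27) / 0.431 = ln(2) / 0.431 = 0.6931 / 0.431 = 1.608 km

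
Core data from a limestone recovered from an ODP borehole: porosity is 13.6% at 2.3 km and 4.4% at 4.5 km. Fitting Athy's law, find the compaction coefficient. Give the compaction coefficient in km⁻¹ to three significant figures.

0.513 km⁻¹

Athy: φ(z) = φ₀ e^(−kz) ⇒ φ₁/φ₂ = e^{k(z₂−z₁)} ⇒ k = ln(φ₁/φ₂)/(z₂−z₁)
k = ln(0.136/0.044) / (4.5 − 2.3) = ln(3.091) / 2.2 = 1.1285 / 2.2 = 0.5129 km⁻¹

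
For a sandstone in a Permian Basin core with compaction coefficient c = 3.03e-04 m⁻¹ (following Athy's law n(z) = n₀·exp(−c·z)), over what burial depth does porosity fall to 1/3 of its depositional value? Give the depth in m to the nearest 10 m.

3630 m

Working in km (1 km = 1000 m; c in km⁻¹ = c in m⁻¹ × 1000):
n/n₀ = 1/3 ⇒ exp(−c·z) = 1/3 ⇒ z = ln(3) / c
z = 1.0986 / 0.303 = 3.626 km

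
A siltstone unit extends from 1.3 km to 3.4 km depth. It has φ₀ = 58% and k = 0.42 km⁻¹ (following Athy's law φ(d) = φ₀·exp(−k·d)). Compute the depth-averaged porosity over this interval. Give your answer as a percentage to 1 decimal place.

⟨φ⟩ = (1/(d₂−d₁)) ∫ φ₀ e^(−kd) dd = φ₀·(e^(−k·d₁) − e^(−k·d₂)) / (k·(d₂−d₁))
e^(−0.42×1.3) = 0.5793; e^(−0.42×3.4) = 0.2398
⟨φ⟩ = 0.58 × (0.5793 − 0.2398) / (0.42 × 2.1) = 0.58 × 0.3849 = 0.2232

22.3%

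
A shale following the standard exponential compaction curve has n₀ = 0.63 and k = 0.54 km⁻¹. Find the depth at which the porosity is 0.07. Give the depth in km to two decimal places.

4.07 km

Invert Athy's law: Z = ln(n₀/n) / k
Z = ln(0.63/0.07) / 0.54 = ln(9) / 0.54 = 2.1972 / 0.54 = 4.069 km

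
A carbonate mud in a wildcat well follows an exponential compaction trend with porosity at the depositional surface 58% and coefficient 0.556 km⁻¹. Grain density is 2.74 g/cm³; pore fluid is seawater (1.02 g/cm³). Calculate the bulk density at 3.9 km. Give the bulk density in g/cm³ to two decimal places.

2.63 g/cm³

Porosity at depth: n = 0.58·exp(−0.556×3.9) = 0.58×0.1144 = 0.0663
Bulk density: ρ_b = (1−n)ρ_g + n·ρ_f = 0.9337×2.74 + 0.0663×1.02
       = 2.558 + 0.068 = 2.626 g/cm³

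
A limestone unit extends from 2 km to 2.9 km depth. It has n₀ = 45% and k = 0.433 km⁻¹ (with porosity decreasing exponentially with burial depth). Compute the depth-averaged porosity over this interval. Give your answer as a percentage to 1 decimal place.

15.7%

⟨n⟩ = (1/(z₂−z₁)) ∫ n₀ e^(−kz) dz = n₀·(e^(−k·z₁) − e^(−k·z₂)) / (k·(z₂−z₁))
e^(−0.433×2) = 0.4206; e^(−0.433×2.9) = 0.2849
⟨n⟩ = 0.45 × (0.4206 − 0.2849) / (0.433 × 0.9) = 0.45 × 0.3484 = 0.1568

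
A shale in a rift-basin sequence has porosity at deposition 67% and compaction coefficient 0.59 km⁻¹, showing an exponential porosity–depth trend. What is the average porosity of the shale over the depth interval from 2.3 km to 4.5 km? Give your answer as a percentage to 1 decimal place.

9.7%

⟨phi⟩ = (1/(z₂−z₁)) ∫ phi₀ e^(−kz) dz = phi₀·(e^(−k·z₁) − e^(−k·z₂)) / (k·(z₂−z₁))
e^(−0.59×2.3) = 0.2574; e^(−0.59×4.5) = 0.0703
⟨phi⟩ = 0.67 × (0.2574 − 0.0703) / (0.59 × 2.2) = 0.67 × 0.1442 = 0.0966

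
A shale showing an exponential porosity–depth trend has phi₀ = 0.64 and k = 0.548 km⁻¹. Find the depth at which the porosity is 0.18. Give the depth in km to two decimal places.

2.31 km

Invert Athy's law: d = ln(phi₀/phi) / k
d = ln(0.64/0.18) / 0.548 = ln(3.556) / 0.548 = 1.2685 / 0.548 = 2.315 km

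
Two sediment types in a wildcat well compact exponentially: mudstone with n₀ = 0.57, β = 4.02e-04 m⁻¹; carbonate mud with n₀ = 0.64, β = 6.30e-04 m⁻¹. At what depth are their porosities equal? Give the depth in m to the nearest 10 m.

510 m

Working in km (1 km = 1000 m; β in km⁻¹ = β in m⁻¹ × 1000):
Set n₀ₐ e^(−βₐz) = n₀ᵦ e^(−βᵦz) ⇒ ln(n₀ₐ/n₀ᵦ) = (βₐ − βᵦ)·z
z = ln(0.57/0.64) / (0.402 − 0.63) = -0.1158 / -0.228 = 0.508 km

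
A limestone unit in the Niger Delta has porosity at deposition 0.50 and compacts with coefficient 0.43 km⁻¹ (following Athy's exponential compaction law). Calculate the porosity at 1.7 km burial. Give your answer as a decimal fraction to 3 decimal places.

0.241

φ = φ₀·exp(−k·Z) = 0.5 × exp(−0.43 × 1.7) = 0.5 × exp(−0.731)
  = 0.5 × 0.4814 = 0.2407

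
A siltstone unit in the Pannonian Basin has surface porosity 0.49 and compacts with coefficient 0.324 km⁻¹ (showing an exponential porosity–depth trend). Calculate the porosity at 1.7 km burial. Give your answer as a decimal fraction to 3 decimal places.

0.282

φ = φ₀·exp(−c·Z) = 0.49 × exp(−0.324 × 1.7) = 0.49 × exp(−0.5508)
  = 0.49 × 0.5765 = 0.2825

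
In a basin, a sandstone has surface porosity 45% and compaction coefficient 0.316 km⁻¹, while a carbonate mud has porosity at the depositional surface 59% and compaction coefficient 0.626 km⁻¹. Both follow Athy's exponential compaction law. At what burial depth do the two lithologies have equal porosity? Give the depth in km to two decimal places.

Set n₀ₐ e^(−βₐz) = n₀ᵦ e^(−βᵦz) ⇒ ln(n₀ₐ/n₀ᵦ) = (βₐ − βᵦ)·z
z = ln(0.45/0.59) / (0.316 − 0.626) = -0.2709 / -0.31 = 0.874 km

0.87 km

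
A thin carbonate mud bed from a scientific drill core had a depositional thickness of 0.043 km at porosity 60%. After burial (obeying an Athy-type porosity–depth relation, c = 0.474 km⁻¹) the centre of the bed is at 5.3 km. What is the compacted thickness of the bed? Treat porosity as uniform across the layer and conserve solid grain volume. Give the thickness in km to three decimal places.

0.018 km

Porosity at 5.3 km: n = 0.6·exp(−0.474×5.3) = 0.0487
Solid-volume conservation: h(1−n) = h₀(1−n₀) ⇒ h = h₀·(1−n₀)/(1−n)
h = 0.043 × (1 − 0.6)/(1 − 0.0487) = 0.043 × 0.4205 = 0.0181 km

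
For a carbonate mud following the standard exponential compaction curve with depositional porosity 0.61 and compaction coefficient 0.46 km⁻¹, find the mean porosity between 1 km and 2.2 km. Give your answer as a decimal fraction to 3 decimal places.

0.296

⟨n⟩ = (1/(d₂−d₁)) ∫ n₀ e^(−βd) dd = n₀·(e^(−β·d₁) − e^(−β·d₂)) / (β·(d₂−d₁))
e^(−0.46×1) = 0.6313; e^(−0.46×2.2) = 0.3635
⟨n⟩ = 0.61 × (0.6313 − 0.3635) / (0.46 × 1.2) = 0.61 × 0.4851 = 0.2959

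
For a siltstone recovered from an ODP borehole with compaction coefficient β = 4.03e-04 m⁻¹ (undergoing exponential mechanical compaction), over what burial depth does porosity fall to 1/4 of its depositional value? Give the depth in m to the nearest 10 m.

3440 m

Working in km (1 km = 1000 m; β in km⁻¹ = β in m⁻¹ × 1000):
φ/φ₀ = 1/4 ⇒ exp(−β·Z) = 1/4 ⇒ Z = ln(4) / β
Z = 1.3863 / 0.403 = 3.440 km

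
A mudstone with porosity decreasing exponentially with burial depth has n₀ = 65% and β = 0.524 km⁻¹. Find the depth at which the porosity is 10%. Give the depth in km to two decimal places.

3.57 km

Invert Athy's law: d = ln(n₀/n) / β
d = ln(0.65/0.1) / 0.524 = ln(6.5) / 0.524 = 1.8718 / 0.524 = 3.572 km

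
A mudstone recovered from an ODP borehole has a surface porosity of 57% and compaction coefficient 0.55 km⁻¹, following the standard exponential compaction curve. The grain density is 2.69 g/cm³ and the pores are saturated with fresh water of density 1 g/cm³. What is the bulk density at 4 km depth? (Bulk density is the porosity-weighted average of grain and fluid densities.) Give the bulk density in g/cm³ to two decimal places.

2.58 g/cm³

Porosity at depth: φ = 0.57·exp(−0.55×4) = 0.57×0.1108 = 0.0632
Bulk density: ρ_b = (1−φ)ρ_g + φ·ρ_f = 0.9368×2.69 + 0.0632×1
       = 2.520 + 0.063 = 2.583 g/cm³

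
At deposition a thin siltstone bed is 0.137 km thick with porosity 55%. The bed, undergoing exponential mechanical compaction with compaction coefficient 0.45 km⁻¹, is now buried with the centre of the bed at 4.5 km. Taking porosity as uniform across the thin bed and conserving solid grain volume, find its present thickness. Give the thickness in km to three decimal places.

Porosity at 4.5 km: phi = 0.55·exp(−0.45×4.5) = 0.0726
Solid-volume conservation: h(1−phi) = h₀(1−phi₀) ⇒ h = h₀·(1−phi₀)/(1−phi)
h = 0.137 × (1 − 0.55)/(1 − 0.0726) = 0.137 × 0.4852 = 0.0665 km

0.066 km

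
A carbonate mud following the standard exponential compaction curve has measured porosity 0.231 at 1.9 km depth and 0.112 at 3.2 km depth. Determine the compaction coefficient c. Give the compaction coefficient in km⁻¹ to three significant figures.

Athy: n(z) = n₀ e^(−cz) ⇒ n₁/n₂ = e^{c(z₂−z₁)} ⇒ c = ln(n₁/n₂)/(z₂−z₁)
c = ln(0.231/0.112) / (3.2 − 1.9) = ln(2.062) / 1.3 = 0.7239 / 1.3 = 0.5569 km⁻¹

0.557 km⁻¹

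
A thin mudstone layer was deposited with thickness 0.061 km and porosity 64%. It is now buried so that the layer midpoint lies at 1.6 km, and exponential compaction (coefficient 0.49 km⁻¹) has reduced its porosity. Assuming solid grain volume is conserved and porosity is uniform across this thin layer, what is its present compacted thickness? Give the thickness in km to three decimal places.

Porosity at 1.6 km: n = 0.64·exp(−0.49×1.6) = 0.2922
Solid-volume conservation: h(1−n) = h₀(1−n₀) ⇒ h = h₀·(1−n₀)/(1−n)
h = 0.061 × (1 − 0.64)/(1 − 0.2922) = 0.061 × 0.5086 = 0.0310 km

0.031 km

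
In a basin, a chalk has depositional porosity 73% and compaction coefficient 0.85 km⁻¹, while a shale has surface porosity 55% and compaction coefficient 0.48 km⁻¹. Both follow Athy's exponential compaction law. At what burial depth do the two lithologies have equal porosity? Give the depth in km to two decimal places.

0.77 km

Set n₀ₐ e^(−βₐz) = n₀ᵦ e^(−βᵦz) ⇒ ln(n₀ₐ/n₀ᵦ) = (βₐ − βᵦ)·z
z = ln(0.73/0.55) / (0.85 − 0.48) = 0.2831 / 0.37 = 0.765 km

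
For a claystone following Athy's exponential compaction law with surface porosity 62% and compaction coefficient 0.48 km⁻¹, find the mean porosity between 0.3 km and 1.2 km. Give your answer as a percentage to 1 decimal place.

43.6%

⟨phi⟩ = (1/(d₂−d₁)) ∫ phi₀ e^(−cd) dd = phi₀·(e^(−c·d₁) − e^(−c·d₂)) / (c·(d₂−d₁))
e^(−0.48×0.3) = 0.8659; e^(−0.48×1.2) = 0.5621
⟨phi⟩ = 0.62 × (0.8659 − 0.5621) / (0.48 × 0.9) = 0.62 × 0.7031 = 0.4359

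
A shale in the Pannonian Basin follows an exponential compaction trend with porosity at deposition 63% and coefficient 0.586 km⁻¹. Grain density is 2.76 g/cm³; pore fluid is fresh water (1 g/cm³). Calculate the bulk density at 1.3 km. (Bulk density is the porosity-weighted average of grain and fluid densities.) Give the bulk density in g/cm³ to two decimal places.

2.24 g/cm³

Porosity at depth: n = 0.63·exp(−0.586×1.3) = 0.63×0.4668 = 0.2941
Bulk density: ρ_b = (1−n)ρ_g + n·ρ_f = 0.7059×2.76 + 0.2941×1
       = 1.948 + 0.294 = 2.242 g/cm³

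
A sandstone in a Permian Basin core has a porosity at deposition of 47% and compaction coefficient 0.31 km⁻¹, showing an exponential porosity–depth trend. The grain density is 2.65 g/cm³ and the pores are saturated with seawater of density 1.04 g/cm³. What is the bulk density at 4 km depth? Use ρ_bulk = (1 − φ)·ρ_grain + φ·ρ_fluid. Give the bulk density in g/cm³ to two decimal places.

Porosity at depth: n = 0.47·exp(−0.31×4) = 0.47×0.2894 = 0.1360
Bulk density: ρ_b = (1−n)ρ_g + n·ρ_f = 0.8640×2.65 + 0.1360×1.04
       = 2.290 + 0.141 = 2.431 g/cm³

2.43 g/cm³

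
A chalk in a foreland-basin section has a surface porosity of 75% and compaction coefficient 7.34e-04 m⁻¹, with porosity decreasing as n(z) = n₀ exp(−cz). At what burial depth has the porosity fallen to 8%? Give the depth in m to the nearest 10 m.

Working in km (1 km = 1000 m; c in km⁻¹ = c in m⁻¹ × 1000):
Invert Athy's law: z = ln(n₀/n) / c
z = ln(0.75/0.08) / 0.734 = ln(9.375) / 0.734 = 2.2380 / 0.734 = 3.049 km

3050 m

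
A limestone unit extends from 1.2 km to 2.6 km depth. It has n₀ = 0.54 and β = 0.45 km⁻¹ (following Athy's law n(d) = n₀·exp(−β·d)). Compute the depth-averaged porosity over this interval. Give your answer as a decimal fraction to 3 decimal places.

⟨n⟩ = (1/(d₂−d₁)) ∫ n₀ e^(−βd) dd = n₀·(e^(−β·d₁) − e^(−β·d₂)) / (β·(d₂−d₁))
e^(−0.45×1.2) = 0.5827; e^(−0.45×2.6) = 0.3104
⟨n⟩ = 0.54 × (0.5827 − 0.3104) / (0.45 × 1.4) = 0.54 × 0.4324 = 0.2335

0.233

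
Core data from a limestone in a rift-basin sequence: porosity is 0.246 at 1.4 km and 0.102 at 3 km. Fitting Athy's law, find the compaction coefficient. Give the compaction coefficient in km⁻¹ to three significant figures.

0.550 km⁻¹

Athy: n(z) = n₀ e^(−βz) ⇒ n₁/n₂ = e^{β(z₂−z₁)} ⇒ β = ln(n₁/n₂)/(z₂−z₁)
β = ln(0.246/0.102) / (3 − 1.4) = ln(2.412) / 1.6 = 0.8804 / 1.6 = 0.5502 km⁻¹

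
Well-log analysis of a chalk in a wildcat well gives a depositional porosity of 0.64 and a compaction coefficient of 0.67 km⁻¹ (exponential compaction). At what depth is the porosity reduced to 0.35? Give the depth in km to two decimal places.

Invert Athy's law: Z = ln(n₀/n) / c
Z = ln(0.64/0.35) / 0.67 = ln(1.829) / 0.67 = 0.6035 / 0.67 = 0.901 km

0.90 km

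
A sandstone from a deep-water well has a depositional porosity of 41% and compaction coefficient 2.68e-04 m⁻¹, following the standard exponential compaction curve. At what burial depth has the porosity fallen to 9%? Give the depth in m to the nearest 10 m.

5660 m

Working in km (1 km = 1000 m; β in km⁻¹ = β in m⁻¹ × 1000):
Invert Athy's law: Z = ln(φ₀/φ) / β
Z = ln(0.41/0.09) / 0.268 = ln(4.556) / 0.268 = 1.5163 / 0.268 = 5.658 km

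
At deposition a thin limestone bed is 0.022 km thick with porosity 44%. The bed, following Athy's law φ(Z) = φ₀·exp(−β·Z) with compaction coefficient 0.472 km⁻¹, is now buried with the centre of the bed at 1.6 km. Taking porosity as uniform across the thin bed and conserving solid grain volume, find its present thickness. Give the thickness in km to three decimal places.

0.016 km

Porosity at 1.6 km: φ = 0.44·exp(−0.472×1.6) = 0.2068
Solid-volume conservation: h(1−φ) = h₀(1−φ₀) ⇒ h = h₀·(1−φ₀)/(1−φ)
h = 0.022 × (1 − 0.44)/(1 − 0.2068) = 0.022 × 0.7060 = 0.0155 km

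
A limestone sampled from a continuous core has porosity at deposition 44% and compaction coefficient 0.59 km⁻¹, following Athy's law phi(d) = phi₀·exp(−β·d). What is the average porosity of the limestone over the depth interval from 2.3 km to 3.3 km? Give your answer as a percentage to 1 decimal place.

8.6%

⟨phi⟩ = (1/(d₂−d₁)) ∫ phi₀ e^(−βd) dd = phi₀·(e^(−β·d₁) − e^(−β·d₂)) / (β·(d₂−d₁))
e^(−0.59×2.3) = 0.2574; e^(−0.59×3.3) = 0.1427
⟨phi⟩ = 0.44 × (0.2574 − 0.1427) / (0.59 × 1) = 0.44 × 0.1945 = 0.0856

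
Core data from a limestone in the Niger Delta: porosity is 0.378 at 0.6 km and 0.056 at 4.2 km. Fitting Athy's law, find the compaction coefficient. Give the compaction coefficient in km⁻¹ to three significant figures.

0.530 km⁻¹

Athy: phi(d) = phi₀ e^(−βd) ⇒ phi₁/phi₂ = e^{β(d₂−d₁)} ⇒ β = ln(phi₁/phi₂)/(d₂−d₁)
β = ln(0.378/0.056) / (4.2 − 0.6) = ln(6.75) / 3.6 = 1.9095 / 3.6 = 0.5304 km⁻¹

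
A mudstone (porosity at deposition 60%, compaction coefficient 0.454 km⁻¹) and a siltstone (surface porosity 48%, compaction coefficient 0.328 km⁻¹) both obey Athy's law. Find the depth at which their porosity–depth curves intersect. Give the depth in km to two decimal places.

Set n₀ₐ e^(−cₐz) = n₀ᵦ e^(−cᵦz) ⇒ ln(n₀ₐ/n₀ᵦ) = (cₐ − cᵦ)·z
z = ln(0.6/0.48) / (0.454 − 0.328) = 0.2231 / 0.126 = 1.771 km

1.77 km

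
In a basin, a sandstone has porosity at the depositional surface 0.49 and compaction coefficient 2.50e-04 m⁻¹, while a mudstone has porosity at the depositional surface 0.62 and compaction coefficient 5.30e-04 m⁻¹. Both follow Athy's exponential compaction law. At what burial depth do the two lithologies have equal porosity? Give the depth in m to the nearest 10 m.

840 m

Working in km (1 km = 1000 m; c in km⁻¹ = c in m⁻¹ × 1000):
Set φ₀ₐ e^(−cₐd) = φ₀ᵦ e^(−cᵦd) ⇒ ln(φ₀ₐ/φ₀ᵦ) = (cₐ − cᵦ)·d
d = ln(0.49/0.62) / (0.25 − 0.53) = -0.2353 / -0.28 = 0.840 km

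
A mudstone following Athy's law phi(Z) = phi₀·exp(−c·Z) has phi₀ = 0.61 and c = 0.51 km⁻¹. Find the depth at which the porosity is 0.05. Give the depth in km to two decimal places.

4.90 km

Invert Athy's law: Z = ln(phi₀/phi) / c
Z = ln(0.61/0.05) / 0.51 = ln(12.2) / 0.51 = 2.5014 / 0.51 = 4.905 km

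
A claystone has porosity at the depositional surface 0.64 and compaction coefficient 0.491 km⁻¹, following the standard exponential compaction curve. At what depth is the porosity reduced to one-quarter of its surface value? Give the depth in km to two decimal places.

2.82 km

n/n₀ = 1/4 ⇒ exp(−c·Z) = 1/4 ⇒ Z = ln(4) / c
Z = 1.3863 / 0.491 = 2.823 km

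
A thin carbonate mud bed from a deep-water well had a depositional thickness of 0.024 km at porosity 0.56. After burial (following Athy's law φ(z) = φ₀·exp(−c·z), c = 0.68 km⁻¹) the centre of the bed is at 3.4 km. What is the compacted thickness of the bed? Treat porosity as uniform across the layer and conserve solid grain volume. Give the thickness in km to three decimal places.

0.011 km

Porosity at 3.4 km: φ = 0.56·exp(−0.68×3.4) = 0.0555
Solid-volume conservation: h(1−φ) = h₀(1−φ₀) ⇒ h = h₀·(1−φ₀)/(1−φ)
h = 0.024 × (1 − 0.56)/(1 − 0.0555) = 0.024 × 0.4658 = 0.0112 km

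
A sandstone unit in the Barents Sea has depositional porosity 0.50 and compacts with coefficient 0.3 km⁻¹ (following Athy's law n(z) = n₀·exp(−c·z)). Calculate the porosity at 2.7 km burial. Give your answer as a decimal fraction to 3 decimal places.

n = n₀·exp(−c·z) = 0.5 × exp(−0.3 × 2.7) = 0.5 × exp(−0.81)
  = 0.5 × 0.4449 = 0.2224

0.222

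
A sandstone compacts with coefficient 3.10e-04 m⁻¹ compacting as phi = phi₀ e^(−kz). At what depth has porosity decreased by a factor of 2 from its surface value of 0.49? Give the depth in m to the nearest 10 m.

Working in km (1 km = 1000 m; k in km⁻¹ = k in m⁻¹ × 1000):
phi/phi₀ = 1/2 ⇒ exp(−k·z) = 1/2 ⇒ z = ln(2) / k
z = 0.6931 / 0.31 = 2.236 km

2240 m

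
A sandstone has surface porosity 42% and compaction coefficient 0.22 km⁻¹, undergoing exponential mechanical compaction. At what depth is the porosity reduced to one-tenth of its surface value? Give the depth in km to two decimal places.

10.47 km

n/n₀ = 1/10 ⇒ exp(−c·d) = 1/10 ⇒ d = ln(10) / c
d = 2.3026 / 0.22 = 10.466 km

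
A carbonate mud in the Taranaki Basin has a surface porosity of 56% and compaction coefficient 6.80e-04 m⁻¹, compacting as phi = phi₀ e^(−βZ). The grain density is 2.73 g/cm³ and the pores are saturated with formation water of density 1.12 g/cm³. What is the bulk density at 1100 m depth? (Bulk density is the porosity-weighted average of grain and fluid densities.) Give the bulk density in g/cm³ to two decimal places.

2.30 g/cm³

Working in km (1 km = 1000 m; β in km⁻¹ = β in m⁻¹ × 1000):
Porosity at depth: phi = 0.56·exp(−0.68×1.1) = 0.56×0.4733 = 0.2651
Bulk density: ρ_b = (1−phi)ρ_g + phi·ρ_f = 0.7349×2.73 + 0.2651×1.12
       = 2.006 + 0.297 = 2.303 g/cm³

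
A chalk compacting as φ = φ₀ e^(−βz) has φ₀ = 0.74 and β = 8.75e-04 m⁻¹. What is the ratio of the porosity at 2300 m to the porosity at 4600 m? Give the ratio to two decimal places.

7.48

Working in km (1 km = 1000 m; β in km⁻¹ = β in m⁻¹ × 1000):
φ(z₁)/φ(z₂) = e^(−β·z₁)/e^(−β·z₂) = e^{β(z₂−z₁)}
= exp(0.875 × 2.3) = exp(2.012) = 7.4820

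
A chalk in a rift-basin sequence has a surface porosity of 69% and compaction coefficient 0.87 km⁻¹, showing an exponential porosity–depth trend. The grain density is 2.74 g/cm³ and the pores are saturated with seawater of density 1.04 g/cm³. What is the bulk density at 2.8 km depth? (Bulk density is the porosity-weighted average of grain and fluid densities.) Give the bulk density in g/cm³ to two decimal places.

2.64 g/cm³

Porosity at depth: n = 0.69·exp(−0.87×2.8) = 0.69×0.0875 = 0.0604
Bulk density: ρ_b = (1−n)ρ_g + n·ρ_f = 0.9396×2.74 + 0.0604×1.04
       = 2.575 + 0.063 = 2.637 g/cm³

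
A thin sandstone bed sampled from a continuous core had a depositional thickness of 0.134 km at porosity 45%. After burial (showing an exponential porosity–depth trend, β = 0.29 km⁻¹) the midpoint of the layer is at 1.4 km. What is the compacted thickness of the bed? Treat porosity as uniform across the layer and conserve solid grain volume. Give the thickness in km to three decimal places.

Porosity at 1.4 km: n = 0.45·exp(−0.29×1.4) = 0.2998
Solid-volume conservation: h(1−n) = h₀(1−n₀) ⇒ h = h₀·(1−n₀)/(1−n)
h = 0.134 × (1 − 0.45)/(1 − 0.2998) = 0.134 × 0.7855 = 0.1053 km

0.105 km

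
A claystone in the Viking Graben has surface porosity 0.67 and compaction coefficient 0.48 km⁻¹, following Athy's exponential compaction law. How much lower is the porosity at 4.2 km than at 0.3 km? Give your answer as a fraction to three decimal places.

phi(0.3) = 0.67·e^(−0.48×0.3) = 0.5801
phi(4.2) = 0.67·e^(−0.48×4.2) = 0.0892
Δphi = 0.5801 − 0.0892 = 0.4909

0.491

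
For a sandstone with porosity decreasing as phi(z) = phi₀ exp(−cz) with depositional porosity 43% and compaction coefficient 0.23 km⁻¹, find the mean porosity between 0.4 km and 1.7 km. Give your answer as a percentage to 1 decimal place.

33.9%

⟨phi⟩ = (1/(z₂−z₁)) ∫ phi₀ e^(−cz) dz = phi₀·(e^(−c·z₁) − e^(−c·z₂)) / (c·(z₂−z₁))
e^(−0.23×0.4) = 0.9121; e^(−0.23×1.7) = 0.6764
⟨phi⟩ = 0.43 × (0.9121 − 0.6764) / (0.23 × 1.3) = 0.43 × 0.7884 = 0.3390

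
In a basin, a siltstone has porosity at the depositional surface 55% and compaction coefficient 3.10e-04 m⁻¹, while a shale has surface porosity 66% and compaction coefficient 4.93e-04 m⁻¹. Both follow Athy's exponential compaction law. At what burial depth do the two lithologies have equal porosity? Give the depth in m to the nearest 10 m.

1000 m

Working in km (1 km = 1000 m; k in km⁻¹ = k in m⁻¹ × 1000):
Set n₀ₐ e^(−kₐZ) = n₀ᵦ e^(−kᵦZ) ⇒ ln(n₀ₐ/n₀ᵦ) = (kₐ − kᵦ)·Z
Z = ln(0.55/0.66) / (0.31 − 0.493) = -0.1823 / -0.183 = 0.996 km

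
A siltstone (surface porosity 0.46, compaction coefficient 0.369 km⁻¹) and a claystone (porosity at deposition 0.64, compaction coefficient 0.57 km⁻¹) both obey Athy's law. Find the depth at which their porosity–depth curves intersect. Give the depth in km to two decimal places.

1.64 km

Set φ₀ₐ e^(−βₐz) = φ₀ᵦ e^(−βᵦz) ⇒ ln(φ₀ₐ/φ₀ᵦ) = (βₐ − βᵦ)·z
z = ln(0.46/0.64) / (0.369 − 0.57) = -0.3302 / -0.201 = 1.643 km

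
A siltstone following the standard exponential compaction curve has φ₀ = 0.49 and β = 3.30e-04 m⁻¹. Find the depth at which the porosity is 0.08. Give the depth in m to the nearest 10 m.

Working in km (1 km = 1000 m; β in km⁻¹ = β in m⁻¹ × 1000):
Invert Athy's law: z = ln(φ₀/φ) / β
z = ln(0.49/0.08) / 0.33 = ln(6.125) / 0.33 = 1.8124 / 0.33 = 5.492 km

5490 m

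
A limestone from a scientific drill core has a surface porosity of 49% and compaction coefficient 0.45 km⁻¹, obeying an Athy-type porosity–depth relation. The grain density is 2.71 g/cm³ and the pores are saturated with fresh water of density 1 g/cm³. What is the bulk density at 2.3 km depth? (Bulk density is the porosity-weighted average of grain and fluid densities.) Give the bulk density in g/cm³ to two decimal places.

Porosity at depth: φ = 0.49·exp(−0.45×2.3) = 0.49×0.3552 = 0.1741
Bulk density: ρ_b = (1−φ)ρ_g + φ·ρ_f = 0.8259×2.71 + 0.1741×1
       = 2.238 + 0.174 = 2.412 g/cm³

2.41 g/cm³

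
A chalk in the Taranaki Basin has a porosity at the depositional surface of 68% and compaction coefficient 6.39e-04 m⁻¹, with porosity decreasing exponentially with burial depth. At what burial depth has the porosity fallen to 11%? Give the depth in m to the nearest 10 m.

2850 m

Working in km (1 km = 1000 m; β in km⁻¹ = β in m⁻¹ × 1000):
Invert Athy's law: Z = ln(phi₀/phi) / β
Z = ln(0.68/0.11) / 0.639 = ln(6.182) / 0.639 = 1.8216 / 0.639 = 2.851 km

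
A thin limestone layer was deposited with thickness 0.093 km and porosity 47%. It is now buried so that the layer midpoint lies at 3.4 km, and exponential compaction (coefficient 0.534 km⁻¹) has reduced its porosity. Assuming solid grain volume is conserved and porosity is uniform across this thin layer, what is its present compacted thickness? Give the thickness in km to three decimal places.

Porosity at 3.4 km: φ = 0.47·exp(−0.534×3.4) = 0.0765
Solid-volume conservation: h(1−φ) = h₀(1−φ₀) ⇒ h = h₀·(1−φ₀)/(1−φ)
h = 0.093 × (1 − 0.47)/(1 − 0.0765) = 0.093 × 0.5739 = 0.0534 km

0.053 km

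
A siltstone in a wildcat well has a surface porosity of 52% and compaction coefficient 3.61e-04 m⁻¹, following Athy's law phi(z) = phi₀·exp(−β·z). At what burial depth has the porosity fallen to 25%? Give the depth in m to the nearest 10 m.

Working in km (1 km = 1000 m; β in km⁻¹ = β in m⁻¹ × 1000):
Invert Athy's law: z = ln(phi₀/phi) / β
z = ln(0.52/0.25) / 0.361 = ln(2.08) / 0.361 = 0.7324 / 0.361 = 2.029 km

2030 m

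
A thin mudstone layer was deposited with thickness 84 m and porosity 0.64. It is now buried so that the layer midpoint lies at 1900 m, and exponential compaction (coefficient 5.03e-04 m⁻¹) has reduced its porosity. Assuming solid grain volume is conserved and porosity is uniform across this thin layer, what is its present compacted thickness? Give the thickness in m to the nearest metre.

40 m

Working in km (1 km = 1000 m; c in km⁻¹ = c in m⁻¹ × 1000):
Porosity at 1.9 km: n = 0.64·exp(−0.503×1.9) = 0.2461
Solid-volume conservation: h(1−n) = h₀(1−n₀) ⇒ h = h₀·(1−n₀)/(1−n)
h = 0.084 × (1 − 0.64)/(1 − 0.2461) = 0.084 × 0.4775 = 0.0401 km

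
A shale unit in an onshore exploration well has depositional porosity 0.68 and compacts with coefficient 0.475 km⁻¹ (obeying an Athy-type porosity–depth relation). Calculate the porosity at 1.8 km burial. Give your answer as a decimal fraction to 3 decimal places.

0.289

n = n₀·exp(−β·z) = 0.68 × exp(−0.475 × 1.8) = 0.68 × exp(−0.855)
  = 0.68 × 0.4253 = 0.2892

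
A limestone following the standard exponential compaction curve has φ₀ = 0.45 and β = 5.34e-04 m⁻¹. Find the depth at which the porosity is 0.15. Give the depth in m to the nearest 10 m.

2060 m

Working in km (1 km = 1000 m; β in km⁻¹ = β in m⁻¹ × 1000):
Invert Athy's law: Z = ln(φ₀/φ) / β
Z = ln(0.45/0.15) / 0.534 = ln(3) / 0.534 = 1.0986 / 0.534 = 2.057 km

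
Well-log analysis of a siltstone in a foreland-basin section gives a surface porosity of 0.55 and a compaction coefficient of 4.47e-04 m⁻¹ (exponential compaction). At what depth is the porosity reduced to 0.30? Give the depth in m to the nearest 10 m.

Working in km (1 km = 1000 m; k in km⁻¹ = k in m⁻¹ × 1000):
Invert Athy's law: d = ln(phi₀/phi) / k
d = ln(0.55/0.3) / 0.447 = ln(1.833) / 0.447 = 0.6061 / 0.447 = 1.356 km

1360 m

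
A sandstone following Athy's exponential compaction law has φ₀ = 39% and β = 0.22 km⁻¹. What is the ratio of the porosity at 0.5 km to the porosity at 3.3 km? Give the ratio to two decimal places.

1.85

φ(Z₁)/φ(Z₂) = e^(−β·Z₁)/e^(−β·Z₂) = e^{β(Z₂−Z₁)}
= exp(0.22 × 2.8) = exp(0.616) = 1.8515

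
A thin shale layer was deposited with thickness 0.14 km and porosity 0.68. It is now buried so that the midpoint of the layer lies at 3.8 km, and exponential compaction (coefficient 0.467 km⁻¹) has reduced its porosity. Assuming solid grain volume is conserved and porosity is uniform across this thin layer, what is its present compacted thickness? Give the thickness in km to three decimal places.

0.051 km

Porosity at 3.8 km: phi = 0.68·exp(−0.467×3.8) = 0.1153
Solid-volume conservation: h(1−phi) = h₀(1−phi₀) ⇒ h = h₀·(1−phi₀)/(1−phi)
h = 0.14 × (1 − 0.68)/(1 − 0.1153) = 0.14 × 0.3617 = 0.0506 km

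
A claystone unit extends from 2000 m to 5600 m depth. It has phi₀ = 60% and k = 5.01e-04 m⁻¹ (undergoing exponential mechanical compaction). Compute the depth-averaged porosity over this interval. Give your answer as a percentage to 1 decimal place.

10.2%

Working in km (1 km = 1000 m; k in km⁻¹ = k in m⁻¹ × 1000):
⟨phi⟩ = (1/(z₂−z₁)) ∫ phi₀ e^(−kz) dz = phi₀·(e^(−k·z₁) − e^(−k·z₂)) / (k·(z₂−z₁))
e^(−0.501×2) = 0.3671; e^(−0.501×5.6) = 0.0605
⟨phi⟩ = 0.6 × (0.3671 − 0.0605) / (0.501 × 3.6) = 0.6 × 0.1700 = 0.1020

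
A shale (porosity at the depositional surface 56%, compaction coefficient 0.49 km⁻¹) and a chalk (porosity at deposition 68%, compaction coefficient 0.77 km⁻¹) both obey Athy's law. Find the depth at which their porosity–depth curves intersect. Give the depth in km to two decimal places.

0.69 km

Set phi₀ₐ e^(−kₐZ) = phi₀ᵦ e^(−kᵦZ) ⇒ ln(phi₀ₐ/phi₀ᵦ) = (kₐ − kᵦ)·Z
Z = ln(0.56/0.68) / (0.49 − 0.77) = -0.1942 / -0.28 = 0.693 km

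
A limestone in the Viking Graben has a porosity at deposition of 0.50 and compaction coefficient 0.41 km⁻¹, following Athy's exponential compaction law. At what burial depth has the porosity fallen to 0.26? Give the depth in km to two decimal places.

1.59 km

Invert Athy's law: Z = ln(phi₀/phi) / c
Z = ln(0.5/0.26) / 0.41 = ln(1.923) / 0.41 = 0.6539 / 0.41 = 1.595 km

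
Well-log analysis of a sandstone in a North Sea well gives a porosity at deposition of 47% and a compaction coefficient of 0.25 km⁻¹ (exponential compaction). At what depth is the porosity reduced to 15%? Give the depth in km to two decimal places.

4.57 km

Invert Athy's law: z = ln(phi₀/phi) / k
z = ln(0.47/0.15) / 0.25 = ln(3.133) / 0.25 = 1.1421 / 0.25 = 4.568 km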